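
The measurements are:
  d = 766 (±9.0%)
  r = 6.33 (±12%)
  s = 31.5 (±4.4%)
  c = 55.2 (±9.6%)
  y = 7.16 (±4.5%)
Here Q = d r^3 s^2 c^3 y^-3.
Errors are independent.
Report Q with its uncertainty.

Since Q is a product/quotient, work with relative uncertainties:
  (1·δd/d)² = (1×0.0900)² = 0.00810;  (3·δr/r)² = (3×0.120)² = 0.130;  (2·δs/s)² = (2×0.0440)² = 0.00774;  (3·δc/c)² = (3×0.0960)² = 0.0829;  (-3·δy/y)² = (-3×0.0450)² = 0.0182
δQ/Q = √(0.247) = 0.497
Q = 8.83e+10, so δQ = 0.497 × 8.83e+10 = 4.39e+10.

(8.83 ± 4.39) × 10^10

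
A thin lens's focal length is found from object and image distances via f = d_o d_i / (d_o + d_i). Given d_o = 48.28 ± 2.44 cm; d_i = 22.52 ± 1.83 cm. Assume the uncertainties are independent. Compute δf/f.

∂f/∂d_o = (d_i/(d_o+d_i))² = 0.101;  ∂f/∂d_i = (d_o/(d_o+d_i))² = 0.465
δf = √((∂f/∂d_o · δd_o)² + (∂f/∂d_i · δd_i)²) = √(0.0609 + 0.724) = 0.886 cm
f = 15.36 cm, so δf/f = 0.886/15.36 = 0.0577.

0.0577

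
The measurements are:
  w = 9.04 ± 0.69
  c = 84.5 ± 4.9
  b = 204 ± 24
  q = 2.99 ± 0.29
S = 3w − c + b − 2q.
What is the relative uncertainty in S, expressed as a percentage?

17.5%

For a sum/difference, combine absolute errors in quadrature:
  (3·δw)² = 4.28;  (δc)² = 24.0;  (δb)² = 576;  (2·δq)² = 0.336
δS = √(605) = 24.6
S = 141, so δS/S = 24.6/141 = 0.175.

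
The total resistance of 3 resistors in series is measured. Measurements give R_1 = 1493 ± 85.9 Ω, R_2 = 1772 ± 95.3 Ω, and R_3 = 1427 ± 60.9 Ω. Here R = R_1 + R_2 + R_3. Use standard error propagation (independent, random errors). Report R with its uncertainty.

4692 ± 142 Ω

R is a linear combination, so absolute uncertainties add in quadrature:
  (δR_1)² = 7380;  (δR_2)² = 9080;  (δR_3)² = 3710
δR = √(20200) = 142 Ω
R = 4692 Ω.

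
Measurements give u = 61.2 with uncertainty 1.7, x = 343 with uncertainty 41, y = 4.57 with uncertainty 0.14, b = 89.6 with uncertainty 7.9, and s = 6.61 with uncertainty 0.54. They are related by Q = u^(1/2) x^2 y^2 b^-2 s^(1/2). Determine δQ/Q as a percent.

30.6%

Relative error in a monomial: (δQ/Q)² = Σ (nᵢ · δxᵢ/xᵢ)².
  (½·δu/u)² = (0.5×0.0278)² = 0.000193;  (2·δx/x)² = (2×0.120)² = 0.0572;  (2·δy/y)² = (2×0.0306)² = 0.00375;  (-2·δb/b)² = (-2×0.0882)² = 0.0311;  (½·δs/s)² = (0.5×0.0817)² = 0.00167
δQ/Q = √(0.0939) = 0.306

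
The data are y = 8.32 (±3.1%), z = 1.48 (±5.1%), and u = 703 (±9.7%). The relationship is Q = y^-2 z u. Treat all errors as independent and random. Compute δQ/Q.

Since Q is a product/quotient, work with relative uncertainties:
  (-2·δy/y)² = (-2×0.0310)² = 0.00384;  (1·δz/z)² = (1×0.0510)² = 0.00260;  (1·δu/u)² = (1×0.0970)² = 0.00941
δQ/Q = √(0.0159) = 0.126

0.126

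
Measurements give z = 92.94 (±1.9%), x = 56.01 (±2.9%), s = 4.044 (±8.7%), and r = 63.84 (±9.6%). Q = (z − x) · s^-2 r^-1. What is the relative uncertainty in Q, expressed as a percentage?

20.9%

Let u = z − x = 36.93. δu = √(δz² + δx²) = √(3.12 + 2.64) = 2.40, so δu/u = 0.0650.
Q is then a monomial in u, s, r:
δQ/Q = √((δu/u)² + (-2·δs/s)² + (-1·δr/r)²) = √(0.00422 + 0.0303 + 0.00922) = 0.209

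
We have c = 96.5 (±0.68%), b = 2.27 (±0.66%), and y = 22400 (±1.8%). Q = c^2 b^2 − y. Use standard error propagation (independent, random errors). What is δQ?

995

Let p = c^2·b^2 = 48000. δp/p = √((2·δc/c)² + (2·δb/b)²) = √(0.000185 + 0.000174) = 0.0190, so δp = 909.
Q = p − y: δQ = √(δp² + δy²) = √(8.27e+05 + 1.63e+05) = 995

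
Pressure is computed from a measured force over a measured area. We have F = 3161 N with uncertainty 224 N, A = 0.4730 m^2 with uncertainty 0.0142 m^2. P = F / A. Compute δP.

Since P is a product/quotient, work with relative uncertainties:
  (1·δF/F)² = (1×0.0709)² = 0.00502;  (-1·δA/A)² = (-1×0.0300)² = 0.000901
δP/P = √(0.00592) = 0.0770
P = 6683 Pa, so δP = 0.0770 × 6683 = 514 Pa.

514 Pa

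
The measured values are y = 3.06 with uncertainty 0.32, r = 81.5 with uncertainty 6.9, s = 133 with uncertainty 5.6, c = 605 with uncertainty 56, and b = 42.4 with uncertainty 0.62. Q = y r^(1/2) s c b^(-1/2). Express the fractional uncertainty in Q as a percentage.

Products/powers → add relative errors in quadrature, weighted by exponent:
  (1·δy/y)² = (1×0.105)² = 0.0109;  (½·δr/r)² = (0.5×0.0847)² = 0.00179;  (1·δs/s)² = (1×0.0421)² = 0.00177;  (1·δc/c)² = (1×0.0926)² = 0.00857;  (−½·δb/b)² = (-0.5×0.0146)² = 5.35e-05
δQ/Q = √(0.0231) = 0.152

15.2%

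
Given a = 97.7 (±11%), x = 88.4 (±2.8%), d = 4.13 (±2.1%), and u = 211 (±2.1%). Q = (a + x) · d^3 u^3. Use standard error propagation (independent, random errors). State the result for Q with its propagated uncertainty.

(1.23 ± 0.132) × 10^11

Let w = a + x = 186. δw = √(δa² + δx²) = √(115 + 6.13) = 11.0, so δw/w = 0.0593.
Q is then a monomial in w, d, u:
δQ/Q = √((δw/w)² + (3·δd/d)² + (3·δu/u)²) = √(0.00351 + 0.00397 + 0.00397) = 0.107
Q = 1.23e+11, so δQ = 0.107 × 1.23e+11 = 1.32e+10.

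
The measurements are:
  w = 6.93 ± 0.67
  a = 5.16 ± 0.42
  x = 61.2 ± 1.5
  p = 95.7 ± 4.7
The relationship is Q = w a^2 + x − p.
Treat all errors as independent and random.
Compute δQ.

Let h = w·a^2 = 185. δh/h = √((1·δw/w)² + (2·δa/a)²) = √(0.00935 + 0.0265) = 0.189, so δh = 34.9.
Q = h + x − p: δQ = √(δh² + δx² + δp²) = √(1220 + 2.25 + 22.1) = 35.3

35.3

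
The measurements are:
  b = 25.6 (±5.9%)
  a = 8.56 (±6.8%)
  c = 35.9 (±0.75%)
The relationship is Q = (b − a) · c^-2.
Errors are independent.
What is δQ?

0.00127

Let u = b − a = 17.0. δu = √(δb² + δa²) = √(2.28 + 0.339) = 1.62, so δu/u = 0.0950.
Q is then a monomial in u, c:
δQ/Q = √((δu/u)² + (-2·δc/c)²) = √(0.00902 + 0.000225) = 0.0962
Q = 0.0132, so δQ = 0.0962 × 0.0132 = 0.00127.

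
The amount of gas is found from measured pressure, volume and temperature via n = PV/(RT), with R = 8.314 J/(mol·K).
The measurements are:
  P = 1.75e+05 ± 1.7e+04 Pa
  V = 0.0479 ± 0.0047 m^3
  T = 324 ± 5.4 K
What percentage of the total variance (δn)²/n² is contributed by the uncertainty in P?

(δn/n)² = (1·δP/P)² + (1·δV/V)² + (-1·δT/T)²
  P term: (1×0.0971)² = 0.00944
  V term: (1×0.0981)² = 0.00963
  T term: (-1×0.0167)² = 0.000278
Total = 0.0193. Share from P = 0.00944/0.0193 = 0.488.

48.8%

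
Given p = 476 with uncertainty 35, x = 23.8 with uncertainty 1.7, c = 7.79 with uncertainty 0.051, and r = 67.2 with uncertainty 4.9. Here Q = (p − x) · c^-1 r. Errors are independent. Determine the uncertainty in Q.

416

Let u = p − x = 452. δu = √(δp² + δx²) = √(1220 + 2.89) = 35.0, so δu/u = 0.0775.
Q is then a monomial in u, c, r:
δQ/Q = √((δu/u)² + (-1·δc/c)² + (1·δr/r)²) = √(0.00600 + 4.29e-05 + 0.00532) = 0.107
Q = 3900, so δQ = 0.107 × 3900 = 416.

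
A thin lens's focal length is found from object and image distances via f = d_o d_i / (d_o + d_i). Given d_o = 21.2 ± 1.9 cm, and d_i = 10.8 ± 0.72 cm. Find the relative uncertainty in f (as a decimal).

∂f/∂d_o = (d_i/(d_o+d_i))² = 0.114;  ∂f/∂d_i = (d_o/(d_o+d_i))² = 0.439
δf = √((∂f/∂d_o · δd_o)² + (∂f/∂d_i · δd_i)²) = √(0.0468 + 0.0999) = 0.383 cm
f = 7.16 cm, so δf/f = 0.383/7.16 = 0.0535.

0.0535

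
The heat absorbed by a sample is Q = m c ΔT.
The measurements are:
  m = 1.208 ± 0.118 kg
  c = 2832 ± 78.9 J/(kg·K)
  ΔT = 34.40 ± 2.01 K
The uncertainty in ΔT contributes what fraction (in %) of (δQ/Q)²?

24.9%

(δQ/Q)² = (1·δm/m)² + (1·δc/c)² + (1·δΔT/ΔT)²
  m term: (1×0.0977)² = 0.00954
  c term: (1×0.0279)² = 0.000776
  ΔT term: (1×0.0584)² = 0.00341
Total = 0.0137. Share from ΔT = 0.00341/0.0137 = 0.249.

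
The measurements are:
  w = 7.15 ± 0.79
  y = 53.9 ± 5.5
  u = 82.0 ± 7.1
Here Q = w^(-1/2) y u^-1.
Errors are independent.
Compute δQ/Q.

0.145

Since Q is a product/quotient, work with relative uncertainties:
  (−½·δw/w)² = (-0.5×0.110)² = 0.00305;  (1·δy/y)² = (1×0.102)² = 0.0104;  (-1·δu/u)² = (-1×0.0866)² = 0.00750
δQ/Q = √(0.0210) = 0.145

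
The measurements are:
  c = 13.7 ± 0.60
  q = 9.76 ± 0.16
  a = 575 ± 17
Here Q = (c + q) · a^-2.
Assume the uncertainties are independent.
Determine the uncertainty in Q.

4.6e-06

Let u = c + q = 23.5. δu = √(δc² + δq²) = √(0.360 + 0.0256) = 0.621, so δu/u = 0.0265.
Q is then a monomial in u, a:
δQ/Q = √((δu/u)² + (-2·δa/a)²) = √(0.000701 + 0.00350) = 0.0648
Q = 7.1e-05, so δQ = 0.0648 × 7.1e-05 = 4.6e-06.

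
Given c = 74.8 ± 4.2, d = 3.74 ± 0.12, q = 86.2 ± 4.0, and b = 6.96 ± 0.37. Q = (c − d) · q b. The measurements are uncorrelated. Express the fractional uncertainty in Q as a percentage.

9.21%

Let u = c − d = 71.1. δu = √(δc² + δd²) = √(17.6 + 0.0144) = 4.20, so δu/u = 0.0591.
Q is then a monomial in u, q, b:
δQ/Q = √((δu/u)² + (1·δq/q)² + (1·δb/b)²) = √(0.00350 + 0.00215 + 0.00283) = 0.0921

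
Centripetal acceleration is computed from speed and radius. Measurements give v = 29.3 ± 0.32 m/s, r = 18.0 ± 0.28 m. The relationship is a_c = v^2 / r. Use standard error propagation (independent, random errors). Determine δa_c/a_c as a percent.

Relative error in a monomial: (δa_c/a_c)² = Σ (nᵢ · δxᵢ/xᵢ)².
  (2·δv/v)² = (2×0.0109)² = 0.000477;  (-1·δr/r)² = (-1×0.0156)² = 0.000242
δa_c/a_c = √(0.000719) = 0.0268

2.68%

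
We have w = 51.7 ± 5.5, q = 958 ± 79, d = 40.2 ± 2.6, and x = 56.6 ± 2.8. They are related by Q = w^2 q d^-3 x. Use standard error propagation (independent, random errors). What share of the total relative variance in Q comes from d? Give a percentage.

40.8%

(δQ/Q)² = (2·δw/w)² + (1·δq/q)² + (-3·δd/d)² + (1·δx/x)²
  w term: (2×0.106)² = 0.0453
  q term: (1×0.0825)² = 0.00680
  d term: (-3×0.0647)² = 0.0376
  x term: (1×0.0495)² = 0.00245
Total = 0.0922. Share from d = 0.0376/0.0922 = 0.408.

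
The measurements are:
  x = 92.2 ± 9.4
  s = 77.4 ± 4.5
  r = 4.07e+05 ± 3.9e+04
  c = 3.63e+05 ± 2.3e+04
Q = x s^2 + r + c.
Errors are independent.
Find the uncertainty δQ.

96700

Let p = x·s^2 = 5.52e+05. δp/p = √((1·δx/x)² + (2·δs/s)²) = √(0.0104 + 0.0135) = 0.155, so δp = 85400.
Q = p + r + c: δQ = √(δp² + δr² + δc²) = √(7.3e+09 + 1.52e+09 + 5.29e+08) = 96700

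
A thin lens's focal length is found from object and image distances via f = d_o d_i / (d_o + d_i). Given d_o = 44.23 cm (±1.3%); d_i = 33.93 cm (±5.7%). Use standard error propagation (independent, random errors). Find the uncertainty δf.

∂f/∂d_o = (d_i/(d_o+d_i))² = 0.188;  ∂f/∂d_i = (d_o/(d_o+d_i))² = 0.320
δf = √((∂f/∂d_o · δd_o)² + (∂f/∂d_i · δd_i)²) = √(0.0117 + 0.384) = 0.629 cm

0.629 cm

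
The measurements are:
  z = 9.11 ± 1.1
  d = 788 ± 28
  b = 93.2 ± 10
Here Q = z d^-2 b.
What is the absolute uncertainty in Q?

0.000241

Each factor contributes (exponent × relative error)² to (δQ/Q)²:
  (1·δz/z)² = (1×0.121)² = 0.0146;  (-2·δd/d)² = (-2×0.0355)² = 0.00505;  (1·δb/b)² = (1×0.107)² = 0.0115
δQ/Q = √(0.0311) = 0.176
Q = 0.00137, so δQ = 0.176 × 0.00137 = 0.000241.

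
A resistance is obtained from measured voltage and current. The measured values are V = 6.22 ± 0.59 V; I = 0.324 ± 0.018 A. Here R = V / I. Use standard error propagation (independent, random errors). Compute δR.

Relative error in a monomial: (δR/R)² = Σ (nᵢ · δxᵢ/xᵢ)².
  (1·δV/V)² = (1×0.0949)² = 0.00900;  (-1·δI/I)² = (-1×0.0556)² = 0.00309
δR/R = √(0.0121) = 0.110
R = 19.2 Ω, so δR = 0.110 × 19.2 = 2.11 Ω.

2.11 Ω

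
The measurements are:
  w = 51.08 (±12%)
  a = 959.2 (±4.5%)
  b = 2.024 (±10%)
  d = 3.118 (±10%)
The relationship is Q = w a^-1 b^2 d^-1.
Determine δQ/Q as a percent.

25.8%

Relative error in a monomial: (δQ/Q)² = Σ (nᵢ · δxᵢ/xᵢ)².
  (1·δw/w)² = (1×0.120)² = 0.0144;  (-1·δa/a)² = (-1×0.0450)² = 0.00202;  (2·δb/b)² = (2×0.100)² = 0.0400;  (-1·δd/d)² = (-1×0.100)² = 0.0100
δQ/Q = √(0.0664) = 0.258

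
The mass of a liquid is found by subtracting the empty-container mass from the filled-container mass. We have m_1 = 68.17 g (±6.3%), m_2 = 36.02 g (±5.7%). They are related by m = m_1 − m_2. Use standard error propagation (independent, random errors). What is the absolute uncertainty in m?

4.76 g

Sums and differences: (δm)² = Σ (cᵢ δxᵢ)².
  (δm_1)² = 18.4;  (δm_2)² = 4.22
δm = √(22.7) = 4.76 g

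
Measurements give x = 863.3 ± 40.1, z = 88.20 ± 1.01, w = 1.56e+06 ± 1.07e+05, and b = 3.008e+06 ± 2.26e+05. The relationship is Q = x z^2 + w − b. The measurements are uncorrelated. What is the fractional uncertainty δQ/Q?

Let p = x·z^2 = 6.716e+06. δp/p = √((1·δx/x)² + (2·δz/z)²) = √(0.00216 + 0.000525) = 0.0518, so δp = 3.48e+05.
Q = p + w − b: δQ = √(δp² + δw² + δb²) = √(1.21e+11 + 1.14e+10 + 5.11e+10) = 4.28e+05
Q = 5.268e+06, so δQ/Q = 4.28e+05/5.268e+06 = 0.0813.

0.0813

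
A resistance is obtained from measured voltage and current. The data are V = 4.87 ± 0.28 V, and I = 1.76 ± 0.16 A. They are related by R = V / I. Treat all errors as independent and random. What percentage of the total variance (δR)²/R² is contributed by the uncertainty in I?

(δR/R)² = (1·δV/V)² + (-1·δI/I)²
  V term: (1×0.0575)² = 0.00331
  I term: (-1×0.0909)² = 0.00826
Total = 0.0116. Share from I = 0.00826/0.0116 = 0.714.

71.4%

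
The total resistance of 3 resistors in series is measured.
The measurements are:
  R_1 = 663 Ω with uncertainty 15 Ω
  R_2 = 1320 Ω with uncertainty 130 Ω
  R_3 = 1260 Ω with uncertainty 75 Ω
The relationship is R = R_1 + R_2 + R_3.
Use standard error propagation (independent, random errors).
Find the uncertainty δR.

Absolute uncertainties add in quadrature for a linear combination:
  (δR_1)² = 225;  (δR_2)² = 16900;  (δR_3)² = 5620
δR = √(22800) = 151 Ω

151 Ω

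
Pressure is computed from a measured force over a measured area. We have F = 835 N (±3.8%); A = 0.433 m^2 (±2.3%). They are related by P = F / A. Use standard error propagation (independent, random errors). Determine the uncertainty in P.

85.7 Pa

P is a product of powers, so relative uncertainties combine in quadrature:
  (1·δF/F)² = (1×0.0380)² = 0.00144;  (-1·δA/A)² = (-1×0.0230)² = 0.000529
δP/P = √(0.00197) = 0.0444
P = 1930 Pa, so δP = 0.0444 × 1930 = 85.7 Pa.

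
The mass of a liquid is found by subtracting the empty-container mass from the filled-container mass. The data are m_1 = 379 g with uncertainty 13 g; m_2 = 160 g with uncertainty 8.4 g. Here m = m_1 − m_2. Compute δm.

Sums and differences: (δm)² = Σ (cᵢ δxᵢ)².
  (δm_1)² = 169;  (δm_2)² = 70.6
δm = √(240) = 15.5 g

15.5 g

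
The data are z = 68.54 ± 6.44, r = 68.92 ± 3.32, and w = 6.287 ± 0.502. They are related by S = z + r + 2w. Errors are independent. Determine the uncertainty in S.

7.31

For a sum/difference, combine absolute errors in quadrature:
  (δz)² = 41.5;  (δr)² = 11.0;  (2·δw)² = 1.01
δS = √(53.5) = 7.31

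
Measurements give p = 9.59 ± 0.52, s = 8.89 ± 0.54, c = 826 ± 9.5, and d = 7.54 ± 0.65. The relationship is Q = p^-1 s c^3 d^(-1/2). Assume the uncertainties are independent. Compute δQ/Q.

Each factor contributes (exponent × relative error)² to (δQ/Q)²:
  (-1·δp/p)² = (-1×0.0542)² = 0.00294;  (1·δs/s)² = (1×0.0607)² = 0.00369;  (3·δc/c)² = (3×0.0115)² = 0.00119;  (−½·δd/d)² = (-0.5×0.0862)² = 0.00186
δQ/Q = √(0.00968) = 0.0984

0.0984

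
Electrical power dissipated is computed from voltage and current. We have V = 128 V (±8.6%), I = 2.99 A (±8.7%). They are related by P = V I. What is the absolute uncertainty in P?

46.8 W

Since P is a product/quotient, work with relative uncertainties:
  (1·δV/V)² = (1×0.0860)² = 0.00740;  (1·δI/I)² = (1×0.0870)² = 0.00757
δP/P = √(0.0150) = 0.122
P = 383 W, so δP = 0.122 × 383 = 46.8 W.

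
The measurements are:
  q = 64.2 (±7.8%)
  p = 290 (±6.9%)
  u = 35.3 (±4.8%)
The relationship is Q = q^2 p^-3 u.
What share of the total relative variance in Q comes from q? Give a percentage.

35.0%

(δQ/Q)² = (2·δq/q)² + (-3·δp/p)² + (1·δu/u)²
  q term: (2×0.0780)² = 0.0243
  p term: (-3×0.0690)² = 0.0428
  u term: (1×0.0480)² = 0.00230
Total = 0.0695. Share from q = 0.0243/0.0695 = 0.350.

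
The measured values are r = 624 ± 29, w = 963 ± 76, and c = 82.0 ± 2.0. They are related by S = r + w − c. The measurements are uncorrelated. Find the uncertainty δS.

81.4

Absolute uncertainties add in quadrature for a linear combination:
  (δr)² = 841;  (δw)² = 5780;  (δc)² = 4.00
δS = √(6620) = 81.4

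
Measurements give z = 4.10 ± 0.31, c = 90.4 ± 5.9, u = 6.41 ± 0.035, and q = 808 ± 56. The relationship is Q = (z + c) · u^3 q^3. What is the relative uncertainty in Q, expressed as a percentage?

21.8%

Let w = z + c = 94.5. δw = √(δz² + δc²) = √(0.0961 + 34.8) = 5.91, so δw/w = 0.0625.
Q is then a monomial in w, u, q:
δQ/Q = √((δw/w)² + (3·δu/u)² + (3·δq/q)²) = √(0.00391 + 0.000268 + 0.0432) = 0.218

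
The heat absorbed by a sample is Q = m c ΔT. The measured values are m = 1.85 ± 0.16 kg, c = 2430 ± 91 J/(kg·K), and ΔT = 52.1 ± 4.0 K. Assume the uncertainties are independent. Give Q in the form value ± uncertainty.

Q is a product of powers, so relative uncertainties combine in quadrature:
  (1·δm/m)² = (1×0.0865)² = 0.00748;  (1·δc/c)² = (1×0.0374)² = 0.00140;  (1·δΔT/ΔT)² = (1×0.0768)² = 0.00589
δQ/Q = √(0.0148) = 0.122
Q = 2.34e+05 J, so δQ = 0.122 × 2.34e+05 = 28500 J.

(2.34 ± 0.285) × 10^5 J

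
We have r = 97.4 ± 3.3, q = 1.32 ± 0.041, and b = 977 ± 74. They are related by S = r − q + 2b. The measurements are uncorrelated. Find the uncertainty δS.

Sums and differences: (δS)² = Σ (cᵢ δxᵢ)².
  (δr)² = 10.9;  (δq)² = 0.00168;  (2·δb)² = 21900
δS = √(21900) = 148

148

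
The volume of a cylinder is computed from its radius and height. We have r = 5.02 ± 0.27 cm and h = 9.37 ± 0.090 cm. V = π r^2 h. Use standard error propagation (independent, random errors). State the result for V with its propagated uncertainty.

V is a product of powers, so relative uncertainties combine in quadrature:
  (2·δr/r)² = (2×0.0538)² = 0.0116;  (1·δh/h)² = (1×0.00961)² = 9.23e-05
δV/V = √(0.0117) = 0.108
V = 742 cm^3, so δV = 0.108 × 742 = 80.1 cm^3.

742 ± 80.1 cm^3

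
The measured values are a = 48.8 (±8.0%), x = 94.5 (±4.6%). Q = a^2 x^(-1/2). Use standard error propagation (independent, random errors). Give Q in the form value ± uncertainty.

Q is a product of powers, so relative uncertainties combine in quadrature:
  (2·δa/a)² = (2×0.0800)² = 0.0256;  (−½·δx/x)² = (-0.5×0.0460)² = 0.000529
δQ/Q = √(0.0261) = 0.162
Q = 245, so δQ = 0.162 × 245 = 39.6.

245 ± 39.6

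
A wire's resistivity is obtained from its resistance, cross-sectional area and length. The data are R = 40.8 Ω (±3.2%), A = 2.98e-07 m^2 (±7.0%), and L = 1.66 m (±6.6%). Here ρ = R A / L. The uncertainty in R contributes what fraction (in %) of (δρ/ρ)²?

(δρ/ρ)² = (1·δR/R)² + (1·δA/A)² + (-1·δL/L)²
  R term: (1×0.0320)² = 0.00102
  A term: (1×0.0700)² = 0.00490
  L term: (-1×0.0660)² = 0.00436
Total = 0.0103. Share from R = 0.00102/0.0103 = 0.0996.

9.96%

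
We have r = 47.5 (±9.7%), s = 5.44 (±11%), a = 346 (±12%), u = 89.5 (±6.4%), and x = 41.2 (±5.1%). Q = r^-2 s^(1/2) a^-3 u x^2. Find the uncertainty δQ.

Q is a product of powers, so relative uncertainties combine in quadrature:
  (-2·δr/r)² = (-2×0.0970)² = 0.0376;  (½·δs/s)² = (0.5×0.110)² = 0.00302;  (-3·δa/a)² = (-3×0.120)² = 0.130;  (1·δu/u)² = (1×0.0640)² = 0.00410;  (2·δx/x)² = (2×0.0510)² = 0.0104
δQ/Q = √(0.185) = 0.430
Q = 3.79e-06, so δQ = 0.430 × 3.79e-06 = 1.63e-06.

1.63e-06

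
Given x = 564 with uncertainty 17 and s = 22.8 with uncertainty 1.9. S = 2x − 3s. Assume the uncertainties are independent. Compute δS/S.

Sums and differences: (δS)² = Σ (cᵢ δxᵢ)².
  (2·δx)² = 1160;  (3·δs)² = 32.5
δS = √(1190) = 34.5
S = 1060, so δS/S = 34.5/1060 = 0.0325.

0.0325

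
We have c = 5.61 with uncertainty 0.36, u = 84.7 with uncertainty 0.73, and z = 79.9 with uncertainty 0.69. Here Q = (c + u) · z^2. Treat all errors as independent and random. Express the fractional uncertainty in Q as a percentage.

Let w = c + u = 90.3. δw = √(δc² + δu²) = √(0.130 + 0.533) = 0.814, so δw/w = 0.00901.
Q is then a monomial in w, z:
δQ/Q = √((δw/w)² + (2·δz/z)²) = √(8.12e-05 + 0.000298) = 0.0195

1.95%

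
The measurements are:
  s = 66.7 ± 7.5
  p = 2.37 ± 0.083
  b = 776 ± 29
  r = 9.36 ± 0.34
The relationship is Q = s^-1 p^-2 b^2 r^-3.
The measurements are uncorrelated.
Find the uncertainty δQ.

Products/powers → add relative errors in quadrature, weighted by exponent:
  (-1·δs/s)² = (-1×0.112)² = 0.0126;  (-2·δp/p)² = (-2×0.0350)² = 0.00491;  (2·δb/b)² = (2×0.0374)² = 0.00559;  (-3·δr/r)² = (-3×0.0363)² = 0.0119
δQ/Q = √(0.0350) = 0.187
Q = 1.96, so δQ = 0.187 × 1.96 = 0.367.

0.367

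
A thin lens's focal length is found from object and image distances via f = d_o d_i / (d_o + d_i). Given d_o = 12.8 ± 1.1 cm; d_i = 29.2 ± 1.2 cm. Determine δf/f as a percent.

∂f/∂d_o = (d_i/(d_o+d_i))² = 0.483;  ∂f/∂d_i = (d_o/(d_o+d_i))² = 0.0929
δf = √((∂f/∂d_o · δd_o)² + (∂f/∂d_i · δd_i)²) = √(0.283 + 0.0124) = 0.543 cm
f = 8.90 cm, so δf/f = 0.543/8.90 = 0.0610.

6.10%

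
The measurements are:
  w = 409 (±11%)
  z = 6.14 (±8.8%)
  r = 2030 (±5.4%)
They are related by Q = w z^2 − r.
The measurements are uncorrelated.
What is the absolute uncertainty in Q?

Let p = w·z^2 = 15400. δp/p = √((1·δw/w)² + (2·δz/z)²) = √(0.0121 + 0.0310) = 0.208, so δp = 3200.
Q = p − r: δQ = √(δp² + δr²) = √(1.02e+07 + 12000) = 3200

3200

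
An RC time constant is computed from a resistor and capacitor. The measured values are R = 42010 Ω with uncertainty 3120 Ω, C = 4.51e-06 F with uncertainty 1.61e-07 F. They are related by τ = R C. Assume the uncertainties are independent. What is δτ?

0.0156 s

Since τ is a product/quotient, work with relative uncertainties:
  (1·δR/R)² = (1×0.0743)² = 0.00552;  (1·δC/C)² = (1×0.0357)² = 0.00127
δτ/τ = √(0.00679) = 0.0824
τ = 0.1895 s, so δτ = 0.0824 × 0.1895 = 0.0156 s.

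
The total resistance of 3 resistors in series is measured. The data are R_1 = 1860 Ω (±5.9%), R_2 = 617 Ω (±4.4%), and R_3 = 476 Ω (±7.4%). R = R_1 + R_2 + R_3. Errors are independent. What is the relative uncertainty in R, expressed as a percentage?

Absolute uncertainties add in quadrature for a linear combination:
  (δR_1)² = 12000;  (δR_2)² = 737;  (δR_3)² = 1240
δR = √(14000) = 118 Ω
R = 2950 Ω, so δR/R = 118/2950 = 0.0401.

4.01%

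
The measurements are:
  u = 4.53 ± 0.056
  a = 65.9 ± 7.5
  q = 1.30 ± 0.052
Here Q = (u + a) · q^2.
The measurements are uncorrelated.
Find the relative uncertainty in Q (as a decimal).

0.133

Let w = u + a = 70.4. δw = √(δu² + δa²) = √(0.00314 + 56.2) = 7.50, so δw/w = 0.106.
Q is then a monomial in w, q:
δQ/Q = √((δw/w)² + (2·δq/q)²) = √(0.0113 + 0.00640) = 0.133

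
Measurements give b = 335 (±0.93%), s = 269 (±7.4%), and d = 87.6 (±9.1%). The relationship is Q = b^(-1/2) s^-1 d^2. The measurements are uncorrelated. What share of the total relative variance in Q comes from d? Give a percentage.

(δQ/Q)² = (−½·δb/b)² + (-1·δs/s)² + (2·δd/d)²
  b term: (-0.5×0.00930)² = 2.16e-05
  s term: (-1×0.0740)² = 0.00548
  d term: (2×0.0910)² = 0.0331
Total = 0.0386. Share from d = 0.0331/0.0386 = 0.858.

85.8%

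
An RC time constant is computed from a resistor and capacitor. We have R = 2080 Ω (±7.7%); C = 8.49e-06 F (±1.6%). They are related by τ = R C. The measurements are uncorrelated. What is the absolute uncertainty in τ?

Relative error in a monomial: (δτ/τ)² = Σ (nᵢ · δxᵢ/xᵢ)².
  (1·δR/R)² = (1×0.0770)² = 0.00593;  (1·δC/C)² = (1×0.0160)² = 0.000256
δτ/τ = √(0.00619) = 0.0786
τ = 0.0177 s, so δτ = 0.0786 × 0.0177 = 0.00139 s.

0.00139 s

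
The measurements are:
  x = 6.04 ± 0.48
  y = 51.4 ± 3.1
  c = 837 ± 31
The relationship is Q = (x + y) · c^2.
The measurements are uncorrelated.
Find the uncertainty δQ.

Let u = x + y = 57.4. δu = √(δx² + δy²) = √(0.230 + 9.61) = 3.14, so δu/u = 0.0546.
Q is then a monomial in u, c:
δQ/Q = √((δu/u)² + (2·δc/c)²) = √(0.00298 + 0.00549) = 0.0920
Q = 4.02e+07, so δQ = 0.0920 × 4.02e+07 = 3.7e+06.

3.7e+06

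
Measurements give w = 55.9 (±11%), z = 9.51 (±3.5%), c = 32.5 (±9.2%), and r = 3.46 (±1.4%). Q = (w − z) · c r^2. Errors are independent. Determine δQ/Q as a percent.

Let u = w − z = 46.4. δu = √(δw² + δz²) = √(37.8 + 0.111) = 6.16, so δu/u = 0.133.
Q is then a monomial in u, c, r:
δQ/Q = √((δu/u)² + (1·δc/c)² + (2·δr/r)²) = √(0.0176 + 0.00846 + 0.000784) = 0.164

16.4%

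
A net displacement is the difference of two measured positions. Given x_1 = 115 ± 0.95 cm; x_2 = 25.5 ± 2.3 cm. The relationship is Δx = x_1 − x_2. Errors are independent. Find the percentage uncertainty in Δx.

Sums and differences: (δΔx)² = Σ (cᵢ δxᵢ)².
  (δx_1)² = 0.902;  (δx_2)² = 5.29
δΔx = √(6.19) = 2.49 cm
Δx = 89.5 cm, so δΔx/Δx = 2.49/89.5 = 0.0278.

2.78%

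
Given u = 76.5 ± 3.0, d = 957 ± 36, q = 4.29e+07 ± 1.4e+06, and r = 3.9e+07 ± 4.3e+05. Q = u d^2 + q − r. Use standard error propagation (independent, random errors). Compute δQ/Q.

0.0828

Let p = u·d^2 = 7.01e+07. δp/p = √((1·δu/u)² + (2·δd/d)²) = √(0.00154 + 0.00566) = 0.0848, so δp = 5.94e+06.
Q = p + q − r: δQ = √(δp² + δq² + δr²) = √(3.53e+13 + 1.96e+12 + 1.85e+11) = 6.12e+06
Q = 7.4e+07, so δQ/Q = 6.12e+06/7.4e+07 = 0.0828.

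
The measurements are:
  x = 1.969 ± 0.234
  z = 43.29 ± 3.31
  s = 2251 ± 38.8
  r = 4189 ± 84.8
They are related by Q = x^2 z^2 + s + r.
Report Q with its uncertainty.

13710 ± 2060

Let p = x^2·z^2 = 7266. δp/p = √((2·δx/x)² + (2·δz/z)²) = √(0.0565 + 0.0234) = 0.283, so δp = 2050.
Q = p + s + r: δQ = √(δp² + δs² + δr²) = √(4.22e+06 + 1510 + 7190) = 2060
Q = 13710.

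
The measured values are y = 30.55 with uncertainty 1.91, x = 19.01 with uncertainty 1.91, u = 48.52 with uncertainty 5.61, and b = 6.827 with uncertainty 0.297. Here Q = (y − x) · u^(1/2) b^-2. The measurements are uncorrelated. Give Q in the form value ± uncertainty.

Let w = y − x = 11.54. δw = √(δy² + δx²) = √(3.65 + 3.65) = 2.70, so δw/w = 0.234.
Q is then a monomial in w, u, b:
δQ/Q = √((δw/w)² + (½·δu/u)² + (-2·δb/b)²) = √(0.0548 + 0.00334 + 0.00757) = 0.256
Q = 1.725, so δQ = 0.256 × 1.725 = 0.442.

1.725 ± 0.442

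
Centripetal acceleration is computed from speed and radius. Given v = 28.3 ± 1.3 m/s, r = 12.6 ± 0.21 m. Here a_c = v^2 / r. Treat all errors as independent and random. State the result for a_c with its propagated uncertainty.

63.6 ± 5.93 m/s^2

Each factor contributes (exponent × relative error)² to (δa_c/a_c)²:
  (2·δv/v)² = (2×0.0459)² = 0.00844;  (-1·δr/r)² = (-1×0.0167)² = 0.000278
δa_c/a_c = √(0.00872) = 0.0934
a_c = 63.6 m/s^2, so δa_c = 0.0934 × 63.6 = 5.93 m/s^2.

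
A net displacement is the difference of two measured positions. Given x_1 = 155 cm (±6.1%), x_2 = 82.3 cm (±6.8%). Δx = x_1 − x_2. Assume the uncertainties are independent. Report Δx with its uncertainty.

72.7 ± 11.0 cm

Δx is a linear combination, so absolute uncertainties add in quadrature:
  (δx_1)² = 89.4;  (δx_2)² = 31.3
δΔx = √(121) = 11.0 cm
Δx = 72.7 cm.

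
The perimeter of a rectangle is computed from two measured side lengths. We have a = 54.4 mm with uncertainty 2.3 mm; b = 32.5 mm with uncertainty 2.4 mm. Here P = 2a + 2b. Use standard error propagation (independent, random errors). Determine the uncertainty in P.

Sums and differences: (δP)² = Σ (cᵢ δxᵢ)².
  (2·δa)² = 21.2;  (2·δb)² = 23.0
δP = √(44.2) = 6.65 mm

6.65 mm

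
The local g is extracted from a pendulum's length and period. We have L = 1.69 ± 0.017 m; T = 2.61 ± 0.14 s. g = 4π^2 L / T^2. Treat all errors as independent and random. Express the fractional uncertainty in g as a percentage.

g is a product of powers, so relative uncertainties combine in quadrature:
  (1·δL/L)² = (1×0.0101)² = 0.000101;  (-2·δT/T)² = (-2×0.0536)² = 0.0115
δg/g = √(0.0116) = 0.108

10.8%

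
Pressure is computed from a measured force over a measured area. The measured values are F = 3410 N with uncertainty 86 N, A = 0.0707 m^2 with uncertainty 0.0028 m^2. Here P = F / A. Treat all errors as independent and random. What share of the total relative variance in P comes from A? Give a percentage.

(δP/P)² = (1·δF/F)² + (-1·δA/A)²
  F term: (1×0.0252)² = 0.000636
  A term: (-1×0.0396)² = 0.00157
Total = 0.00220. Share from A = 0.00157/0.00220 = 0.711.

71.1%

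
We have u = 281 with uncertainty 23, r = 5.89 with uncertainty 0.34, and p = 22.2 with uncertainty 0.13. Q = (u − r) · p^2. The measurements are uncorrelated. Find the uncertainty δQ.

11400

Let w = u − r = 275. δw = √(δu² + δr²) = √(529 + 0.116) = 23.0, so δw/w = 0.0836.
Q is then a monomial in w, p:
δQ/Q = √((δw/w)² + (2·δp/p)²) = √(0.00699 + 0.000137) = 0.0844
Q = 1.36e+05, so δQ = 0.0844 × 1.36e+05 = 11400.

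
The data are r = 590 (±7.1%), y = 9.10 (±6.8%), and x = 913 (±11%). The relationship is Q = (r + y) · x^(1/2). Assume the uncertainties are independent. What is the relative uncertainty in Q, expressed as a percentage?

8.90%

Let u = r + y = 599. δu = √(δr² + δy²) = √(1750 + 0.383) = 41.9, so δu/u = 0.0699.
Q is then a monomial in u, x:
δQ/Q = √((δu/u)² + (½·δx/x)²) = √(0.00489 + 0.00302) = 0.0890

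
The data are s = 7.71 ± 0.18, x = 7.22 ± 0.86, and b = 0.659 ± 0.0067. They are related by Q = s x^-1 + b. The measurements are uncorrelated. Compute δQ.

Let p = s·x^-1 = 1.07. δp/p = √((1·δs/s)² + (-1·δx/x)²) = √(0.000545 + 0.0142) = 0.121, so δp = 0.130.
Q = p + b: δQ = √(δp² + δb²) = √(0.0168 + 4.49e-05) = 0.130

0.130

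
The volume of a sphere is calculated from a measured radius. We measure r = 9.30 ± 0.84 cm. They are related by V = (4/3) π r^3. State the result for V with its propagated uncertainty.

3370 ± 913 cm^3

Relative error in a monomial: (δV/V)² = Σ (nᵢ · δxᵢ/xᵢ)².
  (3·δr/r)² = (3×0.0903)² = 0.0734
δV/V = √(0.0734) = 0.271
V = 3370 cm^3, so δV = 0.271 × 3370 = 913 cm^3.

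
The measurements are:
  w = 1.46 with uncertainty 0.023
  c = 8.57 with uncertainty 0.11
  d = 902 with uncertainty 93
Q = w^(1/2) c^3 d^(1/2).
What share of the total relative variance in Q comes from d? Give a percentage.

63.2%

(δQ/Q)² = (½·δw/w)² + (3·δc/c)² + (½·δd/d)²
  w term: (0.5×0.0158)² = 6.2e-05
  c term: (3×0.0128)² = 0.00148
  d term: (0.5×0.103)² = 0.00266
Total = 0.00420. Share from d = 0.00266/0.00420 = 0.632.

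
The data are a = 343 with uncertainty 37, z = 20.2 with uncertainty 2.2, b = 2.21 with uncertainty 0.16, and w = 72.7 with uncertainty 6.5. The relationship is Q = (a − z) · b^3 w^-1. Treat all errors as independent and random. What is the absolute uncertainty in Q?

Let u = a − z = 323. δu = √(δa² + δz²) = √(1370 + 4.84) = 37.1, so δu/u = 0.115.
Q is then a monomial in u, b, w:
δQ/Q = √((δu/u)² + (3·δb/b)² + (-1·δw/w)²) = √(0.0132 + 0.0472 + 0.00799) = 0.261
Q = 47.9, so δQ = 0.261 × 47.9 = 12.5.

12.5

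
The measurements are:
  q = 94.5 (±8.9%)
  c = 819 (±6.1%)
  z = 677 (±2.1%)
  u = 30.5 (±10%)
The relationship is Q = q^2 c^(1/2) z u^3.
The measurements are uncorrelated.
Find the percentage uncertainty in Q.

For a monomial Q ∝ q^2, c^(1/2), z, u^3, fractional errors add in quadrature:
  (2·δq/q)² = (2×0.0890)² = 0.0317;  (½·δc/c)² = (0.5×0.0610)² = 0.000930;  (1·δz/z)² = (1×0.0210)² = 0.000441;  (3·δu/u)² = (3×0.100)² = 0.0900
δQ/Q = √(0.123) = 0.351

35.1%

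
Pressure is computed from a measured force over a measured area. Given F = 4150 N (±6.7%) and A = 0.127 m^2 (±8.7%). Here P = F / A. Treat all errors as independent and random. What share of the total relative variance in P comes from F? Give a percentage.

37.2%

(δP/P)² = (1·δF/F)² + (-1·δA/A)²
  F term: (1×0.0670)² = 0.00449
  A term: (-1×0.0870)² = 0.00757
Total = 0.0121. Share from F = 0.00449/0.0121 = 0.372.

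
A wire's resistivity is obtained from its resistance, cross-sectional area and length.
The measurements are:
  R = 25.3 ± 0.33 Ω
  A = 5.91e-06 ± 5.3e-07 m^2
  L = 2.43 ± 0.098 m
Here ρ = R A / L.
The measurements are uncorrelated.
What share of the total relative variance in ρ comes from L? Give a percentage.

(δρ/ρ)² = (1·δR/R)² + (1·δA/A)² + (-1·δL/L)²
  R term: (1×0.0130)² = 0.000170
  A term: (1×0.0897)² = 0.00804
  L term: (-1×0.0403)² = 0.00163
Total = 0.00984. Share from L = 0.00163/0.00984 = 0.165.

16.5%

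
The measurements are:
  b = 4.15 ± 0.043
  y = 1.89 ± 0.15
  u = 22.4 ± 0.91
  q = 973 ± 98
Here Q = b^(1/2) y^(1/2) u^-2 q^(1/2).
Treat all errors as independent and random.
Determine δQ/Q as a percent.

10.4%

Since Q is a product/quotient, work with relative uncertainties:
  (½·δb/b)² = (0.5×0.0104)² = 2.68e-05;  (½·δy/y)² = (0.5×0.0794)² = 0.00157;  (-2·δu/u)² = (-2×0.0406)² = 0.00660;  (½·δq/q)² = (0.5×0.101)² = 0.00254
δQ/Q = √(0.0107) = 0.104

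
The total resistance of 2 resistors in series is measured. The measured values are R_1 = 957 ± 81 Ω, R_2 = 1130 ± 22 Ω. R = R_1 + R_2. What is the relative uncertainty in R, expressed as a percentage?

R is a linear combination, so absolute uncertainties add in quadrature:
  (δR_1)² = 6560;  (δR_2)² = 484
δR = √(7040) = 83.9 Ω
R = 2090 Ω, so δR/R = 83.9/2090 = 0.0402.

4.02%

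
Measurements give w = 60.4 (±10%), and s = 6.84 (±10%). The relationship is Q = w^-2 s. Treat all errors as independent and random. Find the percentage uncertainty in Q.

22.4%

For a monomial Q ∝ w^-2, s, fractional errors add in quadrature:
  (-2·δw/w)² = (-2×0.100)² = 0.0400;  (1·δs/s)² = (1×0.100)² = 0.0100
δQ/Q = √(0.0500) = 0.224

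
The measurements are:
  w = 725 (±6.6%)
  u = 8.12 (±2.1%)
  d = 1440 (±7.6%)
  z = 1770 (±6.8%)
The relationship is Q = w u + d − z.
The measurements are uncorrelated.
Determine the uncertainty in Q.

439

Let p = w·u = 5890. δp/p = √((1·δw/w)² + (1·δu/u)²) = √(0.00436 + 0.000441) = 0.0693, so δp = 408.
Q = p + d − z: δQ = √(δp² + δd² + δz²) = √(1.66e+05 + 12000 + 14500) = 439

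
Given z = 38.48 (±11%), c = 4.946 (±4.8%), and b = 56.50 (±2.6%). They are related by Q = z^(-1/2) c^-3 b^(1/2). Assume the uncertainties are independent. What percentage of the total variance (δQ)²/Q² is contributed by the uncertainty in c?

86.7%

(δQ/Q)² = (−½·δz/z)² + (-3·δc/c)² + (½·δb/b)²
  z term: (-0.5×0.110)² = 0.00303
  c term: (-3×0.0480)² = 0.0207
  b term: (0.5×0.0260)² = 0.000169
Total = 0.0239. Share from c = 0.0207/0.0239 = 0.867.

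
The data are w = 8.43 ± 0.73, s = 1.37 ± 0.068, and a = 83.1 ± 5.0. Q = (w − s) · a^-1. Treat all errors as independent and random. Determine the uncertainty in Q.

0.0102

Let u = w − s = 7.06. δu = √(δw² + δs²) = √(0.533 + 0.00462) = 0.733, so δu/u = 0.104.
Q is then a monomial in u, a:
δQ/Q = √((δu/u)² + (-1·δa/a)²) = √(0.0108 + 0.00362) = 0.120
Q = 0.0850, so δQ = 0.120 × 0.0850 = 0.0102.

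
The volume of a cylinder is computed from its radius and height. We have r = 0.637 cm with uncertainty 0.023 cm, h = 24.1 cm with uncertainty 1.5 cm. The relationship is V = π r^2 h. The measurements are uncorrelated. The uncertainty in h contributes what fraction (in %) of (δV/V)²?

(δV/V)² = (2·δr/r)² + (1·δh/h)²
  r term: (2×0.0361)² = 0.00521
  h term: (1×0.0622)² = 0.00387
Total = 0.00909. Share from h = 0.00387/0.00909 = 0.426.

42.6%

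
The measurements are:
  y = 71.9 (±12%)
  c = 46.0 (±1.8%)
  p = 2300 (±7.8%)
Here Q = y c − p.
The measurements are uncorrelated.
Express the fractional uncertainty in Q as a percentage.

Let w = y·c = 3310. δw/w = √((1·δy/y)² + (1·δc/c)²) = √(0.0144 + 0.000324) = 0.121, so δw = 401.
Q = w − p: δQ = √(δw² + δp²) = √(1.61e+05 + 32200) = 440
Q = 1010, so δQ/Q = 440/1010 = 0.436.

43.6%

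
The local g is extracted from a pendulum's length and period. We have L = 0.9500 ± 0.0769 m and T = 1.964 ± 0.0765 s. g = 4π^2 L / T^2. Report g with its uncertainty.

Relative error in a monomial: (δg/g)² = Σ (nᵢ · δxᵢ/xᵢ)².
  (1·δL/L)² = (1×0.0809)² = 0.00655;  (-2·δT/T)² = (-2×0.0390)² = 0.00607
δg/g = √(0.0126) = 0.112
g = 9.723 m/s^2, so δg = 0.112 × 9.723 = 1.09 m/s^2.

9.723 ± 1.09 m/s^2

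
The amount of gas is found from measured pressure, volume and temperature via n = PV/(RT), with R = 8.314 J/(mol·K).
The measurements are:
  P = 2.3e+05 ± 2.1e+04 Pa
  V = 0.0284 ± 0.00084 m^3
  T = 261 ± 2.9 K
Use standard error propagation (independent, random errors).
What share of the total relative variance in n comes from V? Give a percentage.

(δn/n)² = (1·δP/P)² + (1·δV/V)² + (-1·δT/T)²
  P term: (1×0.0913)² = 0.00834
  V term: (1×0.0296)² = 0.000875
  T term: (-1×0.0111)² = 0.000123
Total = 0.00933. Share from V = 0.000875/0.00933 = 0.0937.

9.37%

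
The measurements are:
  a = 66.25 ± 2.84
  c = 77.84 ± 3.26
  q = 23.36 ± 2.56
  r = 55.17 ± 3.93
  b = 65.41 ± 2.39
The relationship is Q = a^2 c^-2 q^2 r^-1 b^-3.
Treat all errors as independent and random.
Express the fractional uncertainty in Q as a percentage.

28.2%

Each factor contributes (exponent × relative error)² to (δQ/Q)²:
  (2·δa/a)² = (2×0.0429)² = 0.00735;  (-2·δc/c)² = (-2×0.0419)² = 0.00702;  (2·δq/q)² = (2×0.110)² = 0.0480;  (-1·δr/r)² = (-1×0.0712)² = 0.00507;  (-3·δb/b)² = (-3×0.0365)² = 0.0120
δQ/Q = √(0.0795) = 0.282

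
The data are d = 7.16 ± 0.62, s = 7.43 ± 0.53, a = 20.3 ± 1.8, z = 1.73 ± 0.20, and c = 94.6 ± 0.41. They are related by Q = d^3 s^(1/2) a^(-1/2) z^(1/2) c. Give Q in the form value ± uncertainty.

27600 ± 7520

Q is a product of powers, so relative uncertainties combine in quadrature:
  (3·δd/d)² = (3×0.0866)² = 0.0675;  (½·δs/s)² = (0.5×0.0713)² = 0.00127;  (−½·δa/a)² = (-0.5×0.0887)² = 0.00197;  (½·δz/z)² = (0.5×0.116)² = 0.00334;  (1·δc/c)² = (1×0.00433)² = 1.88e-05
δQ/Q = √(0.0741) = 0.272
Q = 27600, so δQ = 0.272 × 27600 = 7520.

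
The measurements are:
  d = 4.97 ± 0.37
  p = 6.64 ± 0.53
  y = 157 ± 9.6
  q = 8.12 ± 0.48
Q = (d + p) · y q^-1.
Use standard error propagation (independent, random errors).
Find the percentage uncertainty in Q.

Let u = d + p = 11.6. δu = √(δd² + δp²) = √(0.137 + 0.281) = 0.646, so δu/u = 0.0557.
Q is then a monomial in u, y, q:
δQ/Q = √((δu/u)² + (1·δy/y)² + (-1·δq/q)²) = √(0.00310 + 0.00374 + 0.00349) = 0.102

10.2%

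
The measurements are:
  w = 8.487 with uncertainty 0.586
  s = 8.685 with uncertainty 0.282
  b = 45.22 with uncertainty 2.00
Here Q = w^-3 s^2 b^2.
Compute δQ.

Relative error in a monomial: (δQ/Q)² = Σ (nᵢ · δxᵢ/xᵢ)².
  (-3·δw/w)² = (-3×0.0690)² = 0.0429;  (2·δs/s)² = (2×0.0325)² = 0.00422;  (2·δb/b)² = (2×0.0442)² = 0.00782
δQ/Q = √(0.0549) = 0.234
Q = 252.3, so δQ = 0.234 × 252.3 = 59.1.

59.1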